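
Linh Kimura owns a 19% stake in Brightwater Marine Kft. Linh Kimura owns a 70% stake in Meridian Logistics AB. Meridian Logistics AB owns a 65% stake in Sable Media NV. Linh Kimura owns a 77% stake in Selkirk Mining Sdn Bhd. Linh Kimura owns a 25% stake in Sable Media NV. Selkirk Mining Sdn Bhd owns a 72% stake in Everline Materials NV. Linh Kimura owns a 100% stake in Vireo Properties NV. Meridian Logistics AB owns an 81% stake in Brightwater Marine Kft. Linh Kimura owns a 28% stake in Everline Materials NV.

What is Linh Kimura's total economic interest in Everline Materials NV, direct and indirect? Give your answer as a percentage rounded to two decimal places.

83.44%

Linh reaches Everline along 2 paths.
Direct stake: 28% = 28%.
Via Selkirk: 77% × 72% = 55.44%.
Total: 28% + 55.44% = 83.44%.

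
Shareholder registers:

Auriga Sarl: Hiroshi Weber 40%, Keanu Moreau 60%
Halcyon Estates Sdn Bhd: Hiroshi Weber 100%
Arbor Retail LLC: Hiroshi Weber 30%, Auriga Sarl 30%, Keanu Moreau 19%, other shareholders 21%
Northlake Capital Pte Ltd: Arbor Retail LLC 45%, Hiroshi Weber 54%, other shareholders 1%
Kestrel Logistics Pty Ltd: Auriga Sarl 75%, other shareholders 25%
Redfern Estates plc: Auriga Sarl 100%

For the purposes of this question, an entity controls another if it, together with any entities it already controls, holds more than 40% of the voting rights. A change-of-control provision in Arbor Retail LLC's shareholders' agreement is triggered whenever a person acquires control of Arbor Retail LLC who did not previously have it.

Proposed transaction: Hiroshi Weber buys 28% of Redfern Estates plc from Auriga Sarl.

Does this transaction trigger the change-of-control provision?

No

The purchase adds only to Hiroshi's holdings (Auriga's stake shrinks), so Hiroshi is the only person who could newly come to control Arbor.
Hiroshi holds 100% of Halcyon, so Hiroshi controls Halcyon.
Hiroshi holds 54% of Northlake, so Hiroshi controls Northlake.
In Arbor, Hiroshi's side holds only 30%, not > 40%.
So before the transaction, Hiroshi does not control Arbor.
After the purchase, Hiroshi holds 28% of Redfern directly, and Auriga's stake falls to 72%.
Hiroshi's side now holds 28% of Redfern, not > 40%, so Hiroshi still does not control Redfern.
After the transaction, Hiroshi's side holds 30% of Arbor, not > 40%, so Hiroshi still does not control Arbor.
No new person acquires control, so the clause is not triggered.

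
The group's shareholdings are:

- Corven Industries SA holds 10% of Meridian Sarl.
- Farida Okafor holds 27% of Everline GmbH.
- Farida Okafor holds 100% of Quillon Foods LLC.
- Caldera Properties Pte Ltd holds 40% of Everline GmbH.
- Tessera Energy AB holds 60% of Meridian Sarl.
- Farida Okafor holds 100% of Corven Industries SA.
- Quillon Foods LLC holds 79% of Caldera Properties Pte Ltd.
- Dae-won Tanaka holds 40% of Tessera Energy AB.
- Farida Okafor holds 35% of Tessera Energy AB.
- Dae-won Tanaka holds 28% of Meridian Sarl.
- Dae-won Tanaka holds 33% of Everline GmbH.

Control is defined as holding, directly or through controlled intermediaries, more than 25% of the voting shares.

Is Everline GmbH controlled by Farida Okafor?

Yes

Farida holds 100% of Quillon, so Farida controls Quillon.
Quillon holds 79% of Caldera, so Farida controls Caldera.
Caldera and Farida together hold 40% + 27% = 67% of Everline, so Farida controls Everline.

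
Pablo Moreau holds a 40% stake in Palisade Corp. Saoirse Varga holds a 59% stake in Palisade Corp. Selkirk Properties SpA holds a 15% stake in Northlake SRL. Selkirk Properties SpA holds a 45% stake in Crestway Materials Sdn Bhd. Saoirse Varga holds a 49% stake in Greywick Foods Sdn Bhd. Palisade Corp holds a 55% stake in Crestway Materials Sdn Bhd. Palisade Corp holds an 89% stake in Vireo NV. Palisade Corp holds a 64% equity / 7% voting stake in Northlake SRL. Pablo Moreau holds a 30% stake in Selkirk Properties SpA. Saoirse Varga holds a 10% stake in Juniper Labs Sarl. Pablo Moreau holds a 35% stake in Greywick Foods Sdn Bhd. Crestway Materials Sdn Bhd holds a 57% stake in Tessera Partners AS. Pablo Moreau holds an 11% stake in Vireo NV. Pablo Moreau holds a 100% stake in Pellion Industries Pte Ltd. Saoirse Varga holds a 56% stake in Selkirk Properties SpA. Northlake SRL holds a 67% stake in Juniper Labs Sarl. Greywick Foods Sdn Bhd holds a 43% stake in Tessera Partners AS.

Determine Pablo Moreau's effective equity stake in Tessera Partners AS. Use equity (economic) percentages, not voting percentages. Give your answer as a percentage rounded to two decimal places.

Pablo reaches Tessera along 3 paths.
Via Greywick: 35% × 43% = 15.05%.
Via Palisade → Crestway: 40% × 55% × 57% = 12.54%.
Via Selkirk → Crestway: 30% × 45% × 57% = 7.695%.
Total: 15.05% + 12.54% + 7.695% = 35.285%.
Rounded: 35.29%.

35.29%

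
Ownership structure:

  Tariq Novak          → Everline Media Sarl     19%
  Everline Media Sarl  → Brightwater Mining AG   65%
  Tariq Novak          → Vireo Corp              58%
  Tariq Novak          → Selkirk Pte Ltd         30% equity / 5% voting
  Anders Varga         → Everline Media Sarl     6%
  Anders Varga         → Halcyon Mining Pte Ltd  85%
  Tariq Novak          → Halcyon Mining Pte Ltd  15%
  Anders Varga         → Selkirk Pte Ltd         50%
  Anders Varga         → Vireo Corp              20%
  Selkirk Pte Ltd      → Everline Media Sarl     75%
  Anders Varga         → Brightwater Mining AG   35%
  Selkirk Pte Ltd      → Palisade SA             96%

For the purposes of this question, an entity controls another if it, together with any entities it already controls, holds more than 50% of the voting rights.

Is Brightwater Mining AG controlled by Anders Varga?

Anders holds 85% of Halcyon, so Anders controls Halcyon.
In Brightwater, Anders's side holds only 35%, not > 50%.
So Anders does not control Brightwater.

No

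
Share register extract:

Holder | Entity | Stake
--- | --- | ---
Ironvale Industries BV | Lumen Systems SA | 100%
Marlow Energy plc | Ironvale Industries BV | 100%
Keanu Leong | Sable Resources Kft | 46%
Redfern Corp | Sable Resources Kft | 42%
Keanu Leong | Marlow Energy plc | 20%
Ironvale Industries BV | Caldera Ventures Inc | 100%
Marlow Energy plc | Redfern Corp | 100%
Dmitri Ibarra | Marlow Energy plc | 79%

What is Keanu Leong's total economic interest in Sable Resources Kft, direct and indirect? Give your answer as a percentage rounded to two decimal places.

54.40%

Keanu reaches Sable along 2 paths.
Direct stake: 46% = 46%.
Via Marlow → Redfern: 20% × 100% × 42% = 8.4%.
Total: 46% + 8.4% = 54.4%.
Rounded: 54.40%.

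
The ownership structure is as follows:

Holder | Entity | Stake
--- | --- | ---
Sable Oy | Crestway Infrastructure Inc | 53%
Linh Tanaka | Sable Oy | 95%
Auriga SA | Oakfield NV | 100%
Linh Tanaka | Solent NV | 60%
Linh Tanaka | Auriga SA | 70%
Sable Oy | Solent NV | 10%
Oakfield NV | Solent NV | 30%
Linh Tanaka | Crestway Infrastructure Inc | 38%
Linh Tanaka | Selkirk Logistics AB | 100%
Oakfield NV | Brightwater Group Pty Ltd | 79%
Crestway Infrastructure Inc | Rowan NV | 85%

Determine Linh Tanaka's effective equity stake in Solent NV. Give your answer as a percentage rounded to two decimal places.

Linh reaches Solent along 3 paths.
Direct stake: 60% = 60%.
Via Sable: 95% × 10% = 9.5%.
Via Auriga → Oakfield: 70% × 100% × 30% = 21%.
Total: 60% + 9.5% + 21% = 90.5%.
Rounded: 90.50%.

90.50%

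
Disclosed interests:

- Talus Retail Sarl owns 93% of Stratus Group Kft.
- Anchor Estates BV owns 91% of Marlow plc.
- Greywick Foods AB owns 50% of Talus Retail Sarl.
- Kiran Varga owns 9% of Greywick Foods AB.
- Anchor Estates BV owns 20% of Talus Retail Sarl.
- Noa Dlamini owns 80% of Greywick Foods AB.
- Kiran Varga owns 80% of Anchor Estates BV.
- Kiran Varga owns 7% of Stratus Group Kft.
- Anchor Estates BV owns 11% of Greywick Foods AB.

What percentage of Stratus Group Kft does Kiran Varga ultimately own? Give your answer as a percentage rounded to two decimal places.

30.16%

Kiran reaches Stratus along 4 paths.
Direct stake: 7% = 7%.
Via Greywick → Talus: 9% × 50% × 93% = 4.185%.
Via Anchor → Greywick → Talus: 80% × 11% × 50% × 93% = 4.092%.
Via Anchor → Talus: 80% × 20% × 93% = 14.88%.
Total: 7% + 4.185% + 4.092% + 14.88% = 30.157%.
Rounded: 30.16%.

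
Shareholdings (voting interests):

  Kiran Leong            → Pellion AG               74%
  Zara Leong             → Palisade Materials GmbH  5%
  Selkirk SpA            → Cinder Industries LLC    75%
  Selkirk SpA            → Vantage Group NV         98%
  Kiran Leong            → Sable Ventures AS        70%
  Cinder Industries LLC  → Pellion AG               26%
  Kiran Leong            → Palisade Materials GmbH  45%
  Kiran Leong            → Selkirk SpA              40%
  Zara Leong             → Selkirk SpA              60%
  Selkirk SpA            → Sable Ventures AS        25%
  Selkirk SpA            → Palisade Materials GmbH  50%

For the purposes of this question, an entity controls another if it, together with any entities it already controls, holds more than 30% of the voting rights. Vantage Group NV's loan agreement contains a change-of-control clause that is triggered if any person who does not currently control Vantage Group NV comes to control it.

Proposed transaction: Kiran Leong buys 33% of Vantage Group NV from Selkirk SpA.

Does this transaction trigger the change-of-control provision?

The purchase adds only to Kiran's holdings (Selkirk's stake shrinks), so Kiran is the only person who could newly come to control Vantage.
Kiran holds 40% of Selkirk, so Kiran controls Selkirk.
Selkirk holds 98% of Vantage, so Kiran controls Vantage.
So Kiran already controls Vantage before the transaction.
After the purchase, Kiran holds 33% of Vantage directly, and Selkirk's stake falls to 65%.
Kiran controlled Vantage already, so this is not a new person acquiring control; every other person's position is unchanged or reduced.
No new person acquires control, so the clause is not triggered.

No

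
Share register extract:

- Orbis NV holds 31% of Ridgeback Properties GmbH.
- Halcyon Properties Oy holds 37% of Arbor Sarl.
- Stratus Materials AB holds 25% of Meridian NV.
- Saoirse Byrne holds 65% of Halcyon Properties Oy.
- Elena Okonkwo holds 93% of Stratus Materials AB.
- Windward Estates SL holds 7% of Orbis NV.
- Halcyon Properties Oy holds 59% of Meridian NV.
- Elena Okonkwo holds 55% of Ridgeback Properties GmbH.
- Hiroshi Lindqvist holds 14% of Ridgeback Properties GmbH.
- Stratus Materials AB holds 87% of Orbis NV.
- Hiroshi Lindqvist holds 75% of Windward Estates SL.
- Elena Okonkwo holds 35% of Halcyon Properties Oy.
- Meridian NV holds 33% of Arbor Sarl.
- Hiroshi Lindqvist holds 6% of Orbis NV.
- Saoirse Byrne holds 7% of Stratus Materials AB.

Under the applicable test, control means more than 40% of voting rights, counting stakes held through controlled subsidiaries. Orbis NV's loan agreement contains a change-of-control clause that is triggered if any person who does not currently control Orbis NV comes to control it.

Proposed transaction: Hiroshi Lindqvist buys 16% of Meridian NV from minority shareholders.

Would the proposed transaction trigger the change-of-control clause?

No

The purchase changes only Hiroshi's holdings, so Hiroshi is the only person who could newly come to control Orbis.
Hiroshi holds 75% of Windward, so Hiroshi controls Windward.
In Orbis, Hiroshi's side holds only 7% + 6% = 13%, not > 40%.
So before the transaction, Hiroshi does not control Orbis.
After the purchase, Hiroshi holds 16% of Meridian directly.
Hiroshi's side now holds 16% of Meridian, not > 40%, so Hiroshi still does not control Meridian.
After the transaction, Hiroshi's side holds 7% + 6% = 13% of Orbis, not > 40%, so Hiroshi still does not control Orbis.
No new person acquires control, so the clause is not triggered.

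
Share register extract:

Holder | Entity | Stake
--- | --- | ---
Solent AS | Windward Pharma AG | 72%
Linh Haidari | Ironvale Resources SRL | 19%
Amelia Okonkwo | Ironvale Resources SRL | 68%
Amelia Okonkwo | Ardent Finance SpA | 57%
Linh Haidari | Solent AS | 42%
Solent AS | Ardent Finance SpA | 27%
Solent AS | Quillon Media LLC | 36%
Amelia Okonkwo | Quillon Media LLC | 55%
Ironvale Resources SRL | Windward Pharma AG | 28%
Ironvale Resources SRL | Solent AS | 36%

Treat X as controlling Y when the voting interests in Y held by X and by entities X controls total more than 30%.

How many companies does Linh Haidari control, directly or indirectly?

Linh holds 42% of Solent, so Linh controls Solent.
Solent holds 36% of Quillon, so Linh controls Quillon.
Solent holds 72% of Windward, so Linh controls Windward.
No other company's threshold is met.
Linh controls 3 companies.

3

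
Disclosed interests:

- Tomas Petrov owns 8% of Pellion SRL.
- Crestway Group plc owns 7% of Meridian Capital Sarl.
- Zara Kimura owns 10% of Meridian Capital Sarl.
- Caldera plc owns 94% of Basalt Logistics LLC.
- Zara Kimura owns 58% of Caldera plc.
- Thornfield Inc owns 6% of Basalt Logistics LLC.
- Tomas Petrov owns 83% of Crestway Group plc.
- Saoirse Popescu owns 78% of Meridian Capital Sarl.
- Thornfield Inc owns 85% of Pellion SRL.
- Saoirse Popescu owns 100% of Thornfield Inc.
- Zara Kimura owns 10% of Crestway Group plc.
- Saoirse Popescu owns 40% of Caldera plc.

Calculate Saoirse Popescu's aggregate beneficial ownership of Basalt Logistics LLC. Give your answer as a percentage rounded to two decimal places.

43.60%

Saoirse reaches Basalt along 2 paths.
Via Caldera: 40% × 94% = 37.6%.
Via Thornfield: 100% × 6% = 6%.
Total: 37.6% + 6% = 43.6%.
Rounded: 43.60%.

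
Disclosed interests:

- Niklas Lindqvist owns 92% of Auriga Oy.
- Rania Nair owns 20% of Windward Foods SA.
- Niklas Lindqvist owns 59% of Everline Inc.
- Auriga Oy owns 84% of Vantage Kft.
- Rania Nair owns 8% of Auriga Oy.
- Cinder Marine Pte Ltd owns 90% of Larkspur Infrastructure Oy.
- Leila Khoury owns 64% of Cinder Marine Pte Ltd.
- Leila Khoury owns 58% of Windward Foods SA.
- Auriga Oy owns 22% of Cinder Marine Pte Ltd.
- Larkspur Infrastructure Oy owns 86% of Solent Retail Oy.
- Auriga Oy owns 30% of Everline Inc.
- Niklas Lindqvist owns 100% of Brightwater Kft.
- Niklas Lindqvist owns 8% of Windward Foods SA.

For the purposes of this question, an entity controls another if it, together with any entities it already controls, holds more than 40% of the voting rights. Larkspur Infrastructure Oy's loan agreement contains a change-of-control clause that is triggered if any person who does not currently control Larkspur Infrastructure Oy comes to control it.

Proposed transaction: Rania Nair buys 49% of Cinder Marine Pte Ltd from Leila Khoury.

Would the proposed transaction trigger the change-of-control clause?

The purchase adds only to Rania's holdings (Leila's stake shrinks), so Rania is the only person who could newly come to control Larkspur.
Rania's largest direct stake is 20% in Windward, which does not meet the threshold, so Rania controls no company.
Neither Rania nor any entity Rania controls holds any voting interest in Larkspur.
So before the transaction, Rania does not control Larkspur.
After the purchase, Rania holds 49% of Cinder directly, and Leila's stake falls to 15%.
Rania holds 49% of Cinder, so Rania controls Cinder.
Cinder holds 90% of Larkspur, so Rania controls Larkspur.
Rania did not control Larkspur before and does after, so the clause is triggered.

Yes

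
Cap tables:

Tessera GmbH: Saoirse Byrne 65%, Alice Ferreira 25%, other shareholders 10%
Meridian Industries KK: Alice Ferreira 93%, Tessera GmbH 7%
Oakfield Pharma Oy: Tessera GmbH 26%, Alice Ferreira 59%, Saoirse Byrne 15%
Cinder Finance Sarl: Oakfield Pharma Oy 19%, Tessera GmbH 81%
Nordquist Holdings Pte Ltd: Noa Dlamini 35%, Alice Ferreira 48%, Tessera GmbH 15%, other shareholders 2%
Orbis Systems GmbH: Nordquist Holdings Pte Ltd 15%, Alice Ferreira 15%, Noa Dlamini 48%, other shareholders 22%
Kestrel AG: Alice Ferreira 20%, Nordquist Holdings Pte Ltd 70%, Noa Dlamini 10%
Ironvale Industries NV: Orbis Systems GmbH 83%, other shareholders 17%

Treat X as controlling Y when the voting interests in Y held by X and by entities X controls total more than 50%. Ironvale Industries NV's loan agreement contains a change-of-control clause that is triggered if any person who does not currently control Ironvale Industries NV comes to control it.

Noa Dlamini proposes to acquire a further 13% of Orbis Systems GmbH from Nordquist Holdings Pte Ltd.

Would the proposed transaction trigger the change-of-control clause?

Yes

The purchase adds only to Noa's holdings (Nordquist's stake shrinks), so Noa is the only person who could newly come to control Ironvale.
Noa's largest direct stake is 48% in Orbis, which does not meet the threshold, so Noa controls no company.
Neither Noa nor any entity Noa controls holds any voting interest in Ironvale.
So before the transaction, Noa does not control Ironvale.
After the purchase, Noa's direct stake in Orbis rises to 48% + 13% = 61%, and Nordquist's stake falls to 2%.
Noa holds 61% of Orbis, so Noa controls Orbis.
Orbis holds 83% of Ironvale, so Noa controls Ironvale.
Noa did not control Ironvale before and does after, so the clause is triggered.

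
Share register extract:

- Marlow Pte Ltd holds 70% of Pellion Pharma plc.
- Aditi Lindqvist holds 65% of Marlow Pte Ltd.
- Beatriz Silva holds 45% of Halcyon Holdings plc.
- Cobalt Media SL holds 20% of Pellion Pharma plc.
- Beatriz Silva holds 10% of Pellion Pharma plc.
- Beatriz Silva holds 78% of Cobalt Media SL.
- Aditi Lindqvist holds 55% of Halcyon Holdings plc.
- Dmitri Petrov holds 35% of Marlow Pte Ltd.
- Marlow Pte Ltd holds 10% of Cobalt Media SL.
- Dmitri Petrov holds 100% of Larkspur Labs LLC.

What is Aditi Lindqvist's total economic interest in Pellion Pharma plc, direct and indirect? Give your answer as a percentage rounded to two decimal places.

46.80%

Aditi reaches Pellion along 2 paths.
Via Marlow → Cobalt: 65% × 10% × 20% = 1.3%.
Via Marlow: 65% × 70% = 45.5%.
Total: 1.3% + 45.5% = 46.8%.
Rounded: 46.80%.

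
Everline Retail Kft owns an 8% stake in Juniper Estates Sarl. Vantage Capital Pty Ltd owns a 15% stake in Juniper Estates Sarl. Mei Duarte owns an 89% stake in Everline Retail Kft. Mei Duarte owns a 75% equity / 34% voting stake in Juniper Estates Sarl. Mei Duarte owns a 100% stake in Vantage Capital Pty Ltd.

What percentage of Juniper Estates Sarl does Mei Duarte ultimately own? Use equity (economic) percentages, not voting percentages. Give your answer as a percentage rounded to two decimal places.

Mei reaches Juniper along 3 paths.
Direct stake: 75% = 75%.
Via Everline: 89% × 8% = 7.12%.
Via Vantage: 100% × 15% = 15%.
Total: 75% + 7.12% + 15% = 97.12%.

97.12%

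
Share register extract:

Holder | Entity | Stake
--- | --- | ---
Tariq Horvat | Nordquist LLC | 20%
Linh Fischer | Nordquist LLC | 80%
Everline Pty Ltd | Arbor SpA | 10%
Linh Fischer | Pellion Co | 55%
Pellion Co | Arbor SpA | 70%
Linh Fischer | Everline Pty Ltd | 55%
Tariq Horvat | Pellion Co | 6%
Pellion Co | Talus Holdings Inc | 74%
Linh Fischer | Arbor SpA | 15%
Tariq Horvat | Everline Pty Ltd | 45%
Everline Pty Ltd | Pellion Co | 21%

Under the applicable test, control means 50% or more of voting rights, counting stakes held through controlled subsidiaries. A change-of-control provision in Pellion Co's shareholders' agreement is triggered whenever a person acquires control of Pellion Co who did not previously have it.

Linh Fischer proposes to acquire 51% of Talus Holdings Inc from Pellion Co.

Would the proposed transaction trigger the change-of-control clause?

No

The purchase adds only to Linh's holdings (Pellion's stake shrinks), so Linh is the only person who could newly come to control Pellion.
Linh holds 55% of Everline, so Linh controls Everline.
Linh and Everline together hold 55% + 21% = 76% of Pellion, so Linh controls Pellion.
So Linh already controls Pellion before the transaction.
After the purchase, Linh holds 51% of Talus directly, and Pellion's stake falls to 23%.
Linh controlled Pellion already, so this is not a new person acquiring control; every other person's position is unchanged or reduced.
No new person acquires control, so the clause is not triggered.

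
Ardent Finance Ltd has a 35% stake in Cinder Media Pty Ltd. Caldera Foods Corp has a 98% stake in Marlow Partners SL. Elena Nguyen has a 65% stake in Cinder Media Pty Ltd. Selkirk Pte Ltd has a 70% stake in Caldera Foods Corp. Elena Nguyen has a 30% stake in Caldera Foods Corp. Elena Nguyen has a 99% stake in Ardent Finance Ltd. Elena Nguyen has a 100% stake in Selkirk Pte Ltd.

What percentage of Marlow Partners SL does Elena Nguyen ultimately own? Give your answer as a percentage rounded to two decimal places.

98.00%

Elena reaches Marlow along 2 paths.
Via Caldera: 30% × 98% = 29.4%.
Via Selkirk → Caldera: 100% × 70% × 98% = 68.6%.
Total: 29.4% + 68.6% = 98%.
Rounded: 98.00%.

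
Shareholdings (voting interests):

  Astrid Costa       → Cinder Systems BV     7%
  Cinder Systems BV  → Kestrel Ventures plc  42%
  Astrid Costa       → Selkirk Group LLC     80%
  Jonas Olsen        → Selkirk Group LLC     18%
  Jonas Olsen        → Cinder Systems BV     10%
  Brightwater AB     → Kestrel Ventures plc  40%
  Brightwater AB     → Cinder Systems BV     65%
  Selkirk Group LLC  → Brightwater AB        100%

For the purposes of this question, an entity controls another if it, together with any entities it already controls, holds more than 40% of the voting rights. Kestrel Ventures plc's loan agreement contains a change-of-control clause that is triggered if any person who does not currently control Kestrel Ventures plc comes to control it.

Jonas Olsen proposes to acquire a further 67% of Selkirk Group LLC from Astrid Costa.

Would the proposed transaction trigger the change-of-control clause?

Yes

The purchase adds only to Jonas's holdings (Astrid's stake shrinks), so Jonas is the only person who could newly come to control Kestrel.
Jonas's largest direct stake is 18% in Selkirk, which does not meet the threshold, so Jonas controls no company.
Neither Jonas nor any entity Jonas controls holds any voting interest in Kestrel.
So before the transaction, Jonas does not control Kestrel.
After the purchase, Jonas's direct stake in Selkirk rises to 18% + 67% = 85%, and Astrid's stake falls to 13%.
Jonas holds 85% of Selkirk, so Jonas controls Selkirk.
Selkirk holds 100% of Brightwater, so Jonas controls Brightwater.
Brightwater and Jonas together hold 65% + 10% = 75% of Cinder, so Jonas controls Cinder.
Cinder and Brightwater together hold 42% + 40% = 82% of Kestrel, so Jonas controls Kestrel.
Jonas did not control Kestrel before and does after, so the clause is triggered.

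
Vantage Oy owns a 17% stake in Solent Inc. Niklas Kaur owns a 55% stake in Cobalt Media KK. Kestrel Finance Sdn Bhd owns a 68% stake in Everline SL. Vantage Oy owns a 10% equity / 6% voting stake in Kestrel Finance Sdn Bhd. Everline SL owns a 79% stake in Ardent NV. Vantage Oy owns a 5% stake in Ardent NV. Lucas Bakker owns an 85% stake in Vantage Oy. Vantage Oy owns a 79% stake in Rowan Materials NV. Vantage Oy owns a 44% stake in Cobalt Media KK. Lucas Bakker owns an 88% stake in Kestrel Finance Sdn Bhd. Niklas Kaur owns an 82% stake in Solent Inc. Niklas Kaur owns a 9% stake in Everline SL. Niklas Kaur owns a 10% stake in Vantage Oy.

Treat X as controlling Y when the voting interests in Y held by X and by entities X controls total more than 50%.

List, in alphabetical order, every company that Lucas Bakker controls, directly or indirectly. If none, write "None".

Ardent NV, Everline SL, Kestrel Finance Sdn Bhd, Rowan Materials NV, Vantage Oy

Lucas holds 85% of Vantage, so Lucas controls Vantage.
Lucas and Vantage together hold 88% + 6% = 94% of Kestrel, so Lucas controls Kestrel.
Kestrel holds 68% of Everline, so Lucas controls Everline.
Vantage and Everline together hold 5% + 79% = 84% of Ardent, so Lucas controls Ardent.
Vantage holds 79% of Rowan, so Lucas controls Rowan.
No other company's threshold is met.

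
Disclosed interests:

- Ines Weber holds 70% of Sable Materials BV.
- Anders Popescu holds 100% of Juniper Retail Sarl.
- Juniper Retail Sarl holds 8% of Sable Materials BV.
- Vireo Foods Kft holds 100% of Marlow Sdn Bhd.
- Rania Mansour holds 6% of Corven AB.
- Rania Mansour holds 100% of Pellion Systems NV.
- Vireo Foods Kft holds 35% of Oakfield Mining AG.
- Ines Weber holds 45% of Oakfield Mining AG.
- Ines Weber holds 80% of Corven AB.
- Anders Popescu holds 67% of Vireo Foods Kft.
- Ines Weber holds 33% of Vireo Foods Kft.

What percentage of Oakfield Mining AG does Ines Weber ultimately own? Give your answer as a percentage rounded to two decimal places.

Ines reaches Oakfield along 2 paths.
Direct stake: 45% = 45%.
Via Vireo: 33% × 35% = 11.55%.
Total: 45% + 11.55% = 56.55%.

56.55%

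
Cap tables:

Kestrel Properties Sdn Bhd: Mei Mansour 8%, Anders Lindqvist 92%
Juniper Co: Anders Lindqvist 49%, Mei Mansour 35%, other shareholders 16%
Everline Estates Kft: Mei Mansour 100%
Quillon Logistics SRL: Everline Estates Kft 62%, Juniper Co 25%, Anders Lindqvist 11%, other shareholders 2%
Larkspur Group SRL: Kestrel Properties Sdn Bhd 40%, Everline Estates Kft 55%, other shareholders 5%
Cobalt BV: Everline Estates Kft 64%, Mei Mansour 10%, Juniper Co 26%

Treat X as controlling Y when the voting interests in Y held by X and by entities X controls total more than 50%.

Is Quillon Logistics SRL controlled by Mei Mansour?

Mei holds 100% of Everline, so Mei controls Everline.
Everline holds 62% of Quillon, so Mei controls Quillon.

Yes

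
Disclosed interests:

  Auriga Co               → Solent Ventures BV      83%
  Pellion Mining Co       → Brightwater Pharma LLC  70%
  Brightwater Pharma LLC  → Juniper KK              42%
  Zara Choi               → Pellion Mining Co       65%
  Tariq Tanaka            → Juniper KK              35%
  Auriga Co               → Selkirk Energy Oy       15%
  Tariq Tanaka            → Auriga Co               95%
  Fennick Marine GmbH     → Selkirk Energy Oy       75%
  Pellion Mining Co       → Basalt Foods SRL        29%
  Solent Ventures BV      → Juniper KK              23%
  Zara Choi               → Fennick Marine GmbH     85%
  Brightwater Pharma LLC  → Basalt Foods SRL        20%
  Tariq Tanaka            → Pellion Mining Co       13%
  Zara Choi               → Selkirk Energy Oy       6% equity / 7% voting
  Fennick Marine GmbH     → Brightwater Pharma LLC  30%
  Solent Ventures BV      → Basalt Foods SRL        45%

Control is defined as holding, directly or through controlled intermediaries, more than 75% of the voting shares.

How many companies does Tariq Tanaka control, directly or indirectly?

2

Tariq holds 95% of Auriga, so Tariq controls Auriga.
Auriga holds 83% of Solent, so Tariq controls Solent.
No other company's threshold is met.
Tariq controls 2 companies.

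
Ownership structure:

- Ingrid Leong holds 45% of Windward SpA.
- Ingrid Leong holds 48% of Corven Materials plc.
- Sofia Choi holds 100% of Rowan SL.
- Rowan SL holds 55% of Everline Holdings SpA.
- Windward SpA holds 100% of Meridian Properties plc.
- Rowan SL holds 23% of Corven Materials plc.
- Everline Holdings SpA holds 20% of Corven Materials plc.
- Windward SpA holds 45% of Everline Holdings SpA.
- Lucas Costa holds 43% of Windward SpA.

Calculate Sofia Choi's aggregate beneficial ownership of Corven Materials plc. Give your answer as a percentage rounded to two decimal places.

Sofia reaches Corven along 2 paths.
Via Rowan: 100% × 23% = 23%.
Via Rowan → Everline: 100% × 55% × 20% = 11%.
Total: 23% + 11% = 34%.
Rounded: 34.00%.

34.00%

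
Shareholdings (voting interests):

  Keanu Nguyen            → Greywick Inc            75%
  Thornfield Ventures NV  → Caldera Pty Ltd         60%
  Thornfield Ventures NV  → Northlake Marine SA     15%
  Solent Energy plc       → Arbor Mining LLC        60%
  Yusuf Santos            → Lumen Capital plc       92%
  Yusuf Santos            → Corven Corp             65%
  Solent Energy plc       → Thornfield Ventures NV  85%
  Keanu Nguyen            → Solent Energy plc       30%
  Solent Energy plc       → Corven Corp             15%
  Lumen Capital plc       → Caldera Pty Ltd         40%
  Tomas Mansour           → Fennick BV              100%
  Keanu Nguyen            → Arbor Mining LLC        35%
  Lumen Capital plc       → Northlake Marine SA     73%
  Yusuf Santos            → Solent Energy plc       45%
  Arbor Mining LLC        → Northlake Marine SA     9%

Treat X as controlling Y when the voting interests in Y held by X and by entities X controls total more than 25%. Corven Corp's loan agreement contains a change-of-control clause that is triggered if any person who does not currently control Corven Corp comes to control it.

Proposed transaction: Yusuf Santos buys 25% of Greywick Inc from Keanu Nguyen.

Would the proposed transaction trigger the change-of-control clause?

No

The purchase adds only to Yusuf's holdings (Keanu's stake shrinks), so Yusuf is the only person who could newly come to control Corven.
Yusuf holds 45% of Solent, so Yusuf controls Solent.
Yusuf and Solent together hold 65% + 15% = 80% of Corven, so Yusuf controls Corven.
So Yusuf already controls Corven before the transaction.
After the purchase, Yusuf holds 25% of Greywick directly, and Keanu's stake falls to 50%.
Yusuf controlled Corven already, so this is not a new person acquiring control; every other person's position is unchanged or reduced.
No new person acquires control, so the clause is not triggered.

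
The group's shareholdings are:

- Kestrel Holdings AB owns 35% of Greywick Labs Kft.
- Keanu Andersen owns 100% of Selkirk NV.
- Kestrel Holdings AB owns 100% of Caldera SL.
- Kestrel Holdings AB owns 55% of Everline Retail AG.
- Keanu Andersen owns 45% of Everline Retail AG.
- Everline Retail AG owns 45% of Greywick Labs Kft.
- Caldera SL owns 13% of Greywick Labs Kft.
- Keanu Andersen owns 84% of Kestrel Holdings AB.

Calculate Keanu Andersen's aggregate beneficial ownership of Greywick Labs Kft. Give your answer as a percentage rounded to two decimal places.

Keanu reaches Greywick along 4 paths.
Via Kestrel → Caldera: 84% × 100% × 13% = 10.92%.
Via Kestrel: 84% × 35% = 29.4%.
Via Kestrel → Everline: 84% × 55% × 45% = 20.79%.
Via Everline: 45% × 45% = 20.25%.
Total: 10.92% + 29.4% + 20.79% + 20.25% = 81.36%.

81.36%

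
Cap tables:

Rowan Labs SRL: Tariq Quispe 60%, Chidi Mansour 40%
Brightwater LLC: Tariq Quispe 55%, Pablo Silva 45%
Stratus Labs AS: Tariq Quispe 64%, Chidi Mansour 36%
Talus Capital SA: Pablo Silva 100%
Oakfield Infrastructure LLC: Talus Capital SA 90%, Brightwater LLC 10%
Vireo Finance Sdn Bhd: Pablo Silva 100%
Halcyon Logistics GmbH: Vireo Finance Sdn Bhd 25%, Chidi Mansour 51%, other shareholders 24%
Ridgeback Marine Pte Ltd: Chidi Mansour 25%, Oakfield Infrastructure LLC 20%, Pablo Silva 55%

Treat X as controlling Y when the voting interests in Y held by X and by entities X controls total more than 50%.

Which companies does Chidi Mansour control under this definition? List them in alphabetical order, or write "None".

Chidi holds 51% of Halcyon, so Chidi controls Halcyon.
No other company's threshold is met.

Halcyon Logistics GmbH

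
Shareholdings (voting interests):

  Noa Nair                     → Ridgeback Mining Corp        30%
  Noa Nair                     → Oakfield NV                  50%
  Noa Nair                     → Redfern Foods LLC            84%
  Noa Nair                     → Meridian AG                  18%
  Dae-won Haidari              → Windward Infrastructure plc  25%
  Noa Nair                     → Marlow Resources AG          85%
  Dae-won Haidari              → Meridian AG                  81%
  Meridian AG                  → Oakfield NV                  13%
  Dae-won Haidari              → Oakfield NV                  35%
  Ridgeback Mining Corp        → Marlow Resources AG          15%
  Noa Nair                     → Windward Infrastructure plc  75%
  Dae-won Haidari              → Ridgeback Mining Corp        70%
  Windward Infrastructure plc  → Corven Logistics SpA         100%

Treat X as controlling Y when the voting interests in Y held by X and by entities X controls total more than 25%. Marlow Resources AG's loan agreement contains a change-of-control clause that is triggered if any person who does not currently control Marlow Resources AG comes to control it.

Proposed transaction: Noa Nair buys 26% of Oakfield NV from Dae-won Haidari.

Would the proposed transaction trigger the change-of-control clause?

No

The purchase adds only to Noa's holdings (Dae-won's stake shrinks), so Noa is the only person who could newly come to control Marlow.
Noa holds 30% of Ridgeback, so Noa controls Ridgeback.
Noa and Ridgeback together hold 85% + 15% = 100% of Marlow, so Noa controls Marlow.
So Noa already controls Marlow before the transaction.
After the purchase, Noa's direct stake in Oakfield rises to 50% + 26% = 76%, and Dae-won's stake falls to 9%.
Noa controlled Marlow already, so this is not a new person acquiring control; every other person's position is unchanged or reduced.
No new person acquires control, so the clause is not triggered.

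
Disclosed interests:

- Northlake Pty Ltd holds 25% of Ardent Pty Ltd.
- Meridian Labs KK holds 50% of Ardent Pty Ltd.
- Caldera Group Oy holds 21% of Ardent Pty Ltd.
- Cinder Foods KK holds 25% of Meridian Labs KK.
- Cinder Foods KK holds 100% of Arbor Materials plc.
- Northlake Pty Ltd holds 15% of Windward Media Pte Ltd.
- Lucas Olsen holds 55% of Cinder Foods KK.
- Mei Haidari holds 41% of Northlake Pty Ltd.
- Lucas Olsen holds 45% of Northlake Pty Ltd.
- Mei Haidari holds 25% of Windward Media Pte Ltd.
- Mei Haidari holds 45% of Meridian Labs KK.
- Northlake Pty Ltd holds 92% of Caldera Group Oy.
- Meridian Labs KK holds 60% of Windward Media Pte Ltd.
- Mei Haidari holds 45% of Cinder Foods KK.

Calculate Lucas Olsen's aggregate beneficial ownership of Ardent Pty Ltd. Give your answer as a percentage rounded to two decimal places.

Lucas reaches Ardent along 3 paths.
Via Cinder → Meridian: 55% × 25% × 50% = 6.875%.
Via Northlake: 45% × 25% = 11.25%.
Via Northlake → Caldera: 45% × 92% × 21% = 8.694%.
Total: 6.875% + 11.25% + 8.694% = 26.819%.
Rounded: 26.82%.

26.82%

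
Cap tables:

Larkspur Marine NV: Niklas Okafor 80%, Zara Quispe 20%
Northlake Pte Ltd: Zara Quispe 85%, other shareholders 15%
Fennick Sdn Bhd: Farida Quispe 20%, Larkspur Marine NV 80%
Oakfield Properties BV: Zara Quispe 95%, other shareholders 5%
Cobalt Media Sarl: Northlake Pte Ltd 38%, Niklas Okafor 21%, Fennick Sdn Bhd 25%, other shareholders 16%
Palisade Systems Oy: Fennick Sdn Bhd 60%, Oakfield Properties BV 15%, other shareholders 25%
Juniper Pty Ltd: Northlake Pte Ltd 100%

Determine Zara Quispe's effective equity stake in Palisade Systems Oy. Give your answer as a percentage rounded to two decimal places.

Zara reaches Palisade along 2 paths.
Via Larkspur → Fennick: 20% × 80% × 60% = 9.6%.
Via Oakfield: 95% × 15% = 14.25%.
Total: 9.6% + 14.25% = 23.85%.

23.85%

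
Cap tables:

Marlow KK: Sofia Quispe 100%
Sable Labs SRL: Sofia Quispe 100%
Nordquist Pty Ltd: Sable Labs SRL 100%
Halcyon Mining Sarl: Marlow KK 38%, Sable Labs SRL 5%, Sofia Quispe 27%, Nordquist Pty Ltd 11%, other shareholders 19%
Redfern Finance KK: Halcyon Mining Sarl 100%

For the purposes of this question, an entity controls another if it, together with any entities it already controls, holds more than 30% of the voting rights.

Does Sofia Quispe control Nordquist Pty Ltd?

Yes

Sofia holds 100% of Sable, so Sofia controls Sable.
Sable holds 100% of Nordquist, so Sofia controls Nordquist.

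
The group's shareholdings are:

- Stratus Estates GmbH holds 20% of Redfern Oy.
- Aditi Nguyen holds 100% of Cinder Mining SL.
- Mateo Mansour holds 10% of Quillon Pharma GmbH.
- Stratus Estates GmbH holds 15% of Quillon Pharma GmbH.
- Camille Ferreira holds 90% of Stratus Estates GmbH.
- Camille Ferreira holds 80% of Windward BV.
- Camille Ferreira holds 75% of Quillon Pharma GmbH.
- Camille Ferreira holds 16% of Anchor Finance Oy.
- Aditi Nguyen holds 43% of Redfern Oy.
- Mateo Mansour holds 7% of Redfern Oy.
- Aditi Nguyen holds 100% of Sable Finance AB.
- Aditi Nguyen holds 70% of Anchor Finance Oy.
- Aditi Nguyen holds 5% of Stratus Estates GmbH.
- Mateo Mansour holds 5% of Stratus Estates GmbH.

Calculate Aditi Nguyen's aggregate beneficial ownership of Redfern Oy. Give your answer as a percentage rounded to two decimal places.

Aditi reaches Redfern along 2 paths.
Direct stake: 43% = 43%.
Via Stratus: 5% × 20% = 1%.
Total: 43% + 1% = 44%.
Rounded: 44.00%.

44.00%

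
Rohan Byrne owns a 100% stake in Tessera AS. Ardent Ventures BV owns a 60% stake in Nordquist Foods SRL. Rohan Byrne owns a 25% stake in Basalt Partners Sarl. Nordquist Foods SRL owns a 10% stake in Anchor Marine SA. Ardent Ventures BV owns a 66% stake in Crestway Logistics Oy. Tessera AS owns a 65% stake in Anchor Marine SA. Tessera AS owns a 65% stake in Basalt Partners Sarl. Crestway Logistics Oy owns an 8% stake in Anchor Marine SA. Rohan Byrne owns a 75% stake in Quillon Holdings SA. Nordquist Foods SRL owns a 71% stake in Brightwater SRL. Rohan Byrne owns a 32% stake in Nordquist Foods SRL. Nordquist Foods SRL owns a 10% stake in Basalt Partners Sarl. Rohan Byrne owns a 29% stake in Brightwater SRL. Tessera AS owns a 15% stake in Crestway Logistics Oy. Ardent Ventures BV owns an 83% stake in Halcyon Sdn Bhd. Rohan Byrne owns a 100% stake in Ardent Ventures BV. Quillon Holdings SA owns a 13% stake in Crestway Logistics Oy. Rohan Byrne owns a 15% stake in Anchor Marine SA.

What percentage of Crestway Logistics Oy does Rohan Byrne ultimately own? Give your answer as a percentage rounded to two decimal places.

90.75%

Rohan reaches Crestway along 3 paths.
Via Quillon: 75% × 13% = 9.75%.
Via Ardent: 100% × 66% = 66%.
Via Tessera: 100% × 15% = 15%.
Total: 9.75% + 66% + 15% = 90.75%.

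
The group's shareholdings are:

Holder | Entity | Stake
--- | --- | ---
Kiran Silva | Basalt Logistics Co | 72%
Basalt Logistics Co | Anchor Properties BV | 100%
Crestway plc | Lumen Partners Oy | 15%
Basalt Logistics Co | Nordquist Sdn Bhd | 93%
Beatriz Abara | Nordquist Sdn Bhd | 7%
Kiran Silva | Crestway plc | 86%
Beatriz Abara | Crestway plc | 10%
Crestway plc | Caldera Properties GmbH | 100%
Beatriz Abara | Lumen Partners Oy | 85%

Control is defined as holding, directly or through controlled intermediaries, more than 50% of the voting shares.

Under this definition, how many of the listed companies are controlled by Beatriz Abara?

1

Beatriz holds 85% of Lumen, so Beatriz controls Lumen.
No other company's threshold is met.
Beatriz controls 1 company.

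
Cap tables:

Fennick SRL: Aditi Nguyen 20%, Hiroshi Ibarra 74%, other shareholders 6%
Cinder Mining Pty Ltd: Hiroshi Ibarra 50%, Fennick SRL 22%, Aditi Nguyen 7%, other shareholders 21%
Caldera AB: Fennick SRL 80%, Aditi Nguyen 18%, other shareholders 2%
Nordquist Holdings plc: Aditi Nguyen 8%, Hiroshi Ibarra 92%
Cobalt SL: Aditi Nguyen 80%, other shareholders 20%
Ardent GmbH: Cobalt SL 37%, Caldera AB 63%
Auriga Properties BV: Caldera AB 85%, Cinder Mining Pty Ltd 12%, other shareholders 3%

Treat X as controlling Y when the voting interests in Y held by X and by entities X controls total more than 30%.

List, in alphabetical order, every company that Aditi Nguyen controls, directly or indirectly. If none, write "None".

Aditi holds 80% of Cobalt, so Aditi controls Cobalt.
Cobalt holds 37% of Ardent, so Aditi controls Ardent.
No other company's threshold is met.

Ardent GmbH, Cobalt SL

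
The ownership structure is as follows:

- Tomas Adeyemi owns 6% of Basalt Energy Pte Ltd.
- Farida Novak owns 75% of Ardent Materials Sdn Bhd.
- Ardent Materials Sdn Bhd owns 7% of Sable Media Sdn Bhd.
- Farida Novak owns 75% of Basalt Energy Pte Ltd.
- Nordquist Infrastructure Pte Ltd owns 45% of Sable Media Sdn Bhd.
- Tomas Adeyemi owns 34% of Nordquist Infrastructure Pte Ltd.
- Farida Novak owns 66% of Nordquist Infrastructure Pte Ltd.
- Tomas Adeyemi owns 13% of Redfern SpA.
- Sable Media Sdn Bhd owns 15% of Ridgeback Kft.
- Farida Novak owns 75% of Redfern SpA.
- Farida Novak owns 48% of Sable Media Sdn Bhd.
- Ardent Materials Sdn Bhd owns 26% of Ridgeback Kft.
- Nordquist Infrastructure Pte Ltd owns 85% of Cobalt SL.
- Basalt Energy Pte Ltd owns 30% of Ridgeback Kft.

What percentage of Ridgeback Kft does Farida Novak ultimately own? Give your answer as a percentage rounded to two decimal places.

54.44%

Farida reaches Ridgeback along 5 paths.
Via Basalt: 75% × 30% = 22.5%.
Via Ardent: 75% × 26% = 19.5%.
Via Nordquist → Sable: 66% × 45% × 15% = 4.455%.
Via Sable: 48% × 15% = 7.2%.
Via Ardent → Sable: 75% × 7% × 15% = 0.7875%.
Total: 22.5% + 19.5% + 4.455% + 7.2% + 0.7875% = 54.4425%.
Rounded: 54.44%.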